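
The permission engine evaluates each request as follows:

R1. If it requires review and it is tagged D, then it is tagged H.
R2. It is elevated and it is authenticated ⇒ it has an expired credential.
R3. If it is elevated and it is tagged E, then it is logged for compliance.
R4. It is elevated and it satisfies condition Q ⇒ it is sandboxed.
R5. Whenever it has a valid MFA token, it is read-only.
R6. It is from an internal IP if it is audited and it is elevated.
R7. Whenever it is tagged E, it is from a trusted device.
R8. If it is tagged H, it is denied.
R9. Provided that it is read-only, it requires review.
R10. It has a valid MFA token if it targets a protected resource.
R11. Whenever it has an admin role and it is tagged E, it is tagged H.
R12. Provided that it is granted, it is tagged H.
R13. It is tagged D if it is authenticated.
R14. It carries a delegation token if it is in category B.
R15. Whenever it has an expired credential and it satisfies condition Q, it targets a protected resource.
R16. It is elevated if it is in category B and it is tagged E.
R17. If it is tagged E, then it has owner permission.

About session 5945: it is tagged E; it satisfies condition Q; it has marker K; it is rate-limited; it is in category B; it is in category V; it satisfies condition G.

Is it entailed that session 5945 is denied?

Forward chaining from the given facts derives: is from a trusted device, carries a delegation token, is elevated, has owner permission, is logged for compliance, is sandboxed.
The only rule concluding "it is denied" is R8, which needs "it is tagged H"; that is never established.

No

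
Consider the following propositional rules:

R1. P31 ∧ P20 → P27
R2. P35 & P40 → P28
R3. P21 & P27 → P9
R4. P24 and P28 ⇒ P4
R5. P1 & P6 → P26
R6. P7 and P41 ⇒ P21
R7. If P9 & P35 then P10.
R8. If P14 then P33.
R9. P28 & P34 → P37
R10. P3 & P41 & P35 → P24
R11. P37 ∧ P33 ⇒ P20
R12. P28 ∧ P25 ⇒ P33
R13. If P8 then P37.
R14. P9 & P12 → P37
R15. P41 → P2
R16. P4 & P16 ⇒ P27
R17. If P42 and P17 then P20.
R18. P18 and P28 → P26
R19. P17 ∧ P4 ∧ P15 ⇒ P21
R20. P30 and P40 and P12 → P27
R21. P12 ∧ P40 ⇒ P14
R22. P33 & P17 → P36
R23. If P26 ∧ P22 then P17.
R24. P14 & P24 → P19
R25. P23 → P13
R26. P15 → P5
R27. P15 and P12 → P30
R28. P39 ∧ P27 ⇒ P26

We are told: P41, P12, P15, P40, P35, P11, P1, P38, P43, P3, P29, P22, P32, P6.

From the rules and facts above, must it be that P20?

P28  (by R2: P35, P40)
P26  (by R5: P1, P6)
P24  (by R10: P3, P41, P35)
P14  (by R21: P12, P40)
P17  (by R23: P26, P22)
P30  (by R27: P15, P12)
P4  (by R4: P24, P28)
P33  (by R8: P14)
P21  (by R19: P17, P4, P15)
P27  (by R20: P30, P40, P12)
P9  (by R3: P21, P27)
P37  (by R14: P9, P12)
P20  (by R11: P37, P33)

Yes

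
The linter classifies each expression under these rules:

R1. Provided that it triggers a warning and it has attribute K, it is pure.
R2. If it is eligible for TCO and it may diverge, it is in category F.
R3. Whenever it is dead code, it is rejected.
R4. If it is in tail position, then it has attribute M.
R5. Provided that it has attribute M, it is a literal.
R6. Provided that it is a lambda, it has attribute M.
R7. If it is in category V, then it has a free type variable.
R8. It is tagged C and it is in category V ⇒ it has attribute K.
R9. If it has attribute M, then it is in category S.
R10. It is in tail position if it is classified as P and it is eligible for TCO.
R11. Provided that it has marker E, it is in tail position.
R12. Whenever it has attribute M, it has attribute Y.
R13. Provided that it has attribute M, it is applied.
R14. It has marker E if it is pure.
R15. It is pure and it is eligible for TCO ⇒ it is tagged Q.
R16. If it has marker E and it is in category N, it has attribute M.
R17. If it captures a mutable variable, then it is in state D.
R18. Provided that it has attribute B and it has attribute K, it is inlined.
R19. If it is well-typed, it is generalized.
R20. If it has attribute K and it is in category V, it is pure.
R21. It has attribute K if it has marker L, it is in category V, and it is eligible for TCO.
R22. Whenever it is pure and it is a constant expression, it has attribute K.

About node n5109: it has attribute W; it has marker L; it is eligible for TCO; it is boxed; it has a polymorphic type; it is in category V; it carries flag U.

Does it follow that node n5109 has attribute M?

By R21 (it has marker L, it is in category V, it is eligible for TCO): it has attribute K.
By R20 (it has attribute K, it is in category V): it is pure.
By R14 (it is pure): it has marker E.
By R11 (it has marker E): it is in tail position.
By R4 (it is in tail position): it has attribute M.

Yes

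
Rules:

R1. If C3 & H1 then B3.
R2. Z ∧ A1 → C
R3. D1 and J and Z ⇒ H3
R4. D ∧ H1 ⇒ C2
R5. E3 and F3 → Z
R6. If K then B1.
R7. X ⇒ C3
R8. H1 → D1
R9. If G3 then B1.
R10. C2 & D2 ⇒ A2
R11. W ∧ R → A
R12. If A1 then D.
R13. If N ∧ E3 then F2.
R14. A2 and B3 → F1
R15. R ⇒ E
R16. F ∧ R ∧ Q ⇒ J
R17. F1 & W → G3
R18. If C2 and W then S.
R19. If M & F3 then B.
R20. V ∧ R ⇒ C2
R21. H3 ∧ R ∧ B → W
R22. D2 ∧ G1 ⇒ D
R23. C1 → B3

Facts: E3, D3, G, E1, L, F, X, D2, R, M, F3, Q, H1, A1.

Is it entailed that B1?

Z  (by R5: E3, F3)
C3  (by R7: X)
D1  (by R8: H1)
D  (by R12: A1)
J  (by R16: F, R, Q)
B  (by R19: M, F3)
B3  (by R1: C3, H1)
H3  (by R3: D1, J, Z)
C2  (by R4: D, H1)
A2  (by R10: C2, D2)
F1  (by R14: A2, B3)
W  (by R21: H3, R, B)
G3  (by R17: F1, W)
B1  (by R9: G3)

Yes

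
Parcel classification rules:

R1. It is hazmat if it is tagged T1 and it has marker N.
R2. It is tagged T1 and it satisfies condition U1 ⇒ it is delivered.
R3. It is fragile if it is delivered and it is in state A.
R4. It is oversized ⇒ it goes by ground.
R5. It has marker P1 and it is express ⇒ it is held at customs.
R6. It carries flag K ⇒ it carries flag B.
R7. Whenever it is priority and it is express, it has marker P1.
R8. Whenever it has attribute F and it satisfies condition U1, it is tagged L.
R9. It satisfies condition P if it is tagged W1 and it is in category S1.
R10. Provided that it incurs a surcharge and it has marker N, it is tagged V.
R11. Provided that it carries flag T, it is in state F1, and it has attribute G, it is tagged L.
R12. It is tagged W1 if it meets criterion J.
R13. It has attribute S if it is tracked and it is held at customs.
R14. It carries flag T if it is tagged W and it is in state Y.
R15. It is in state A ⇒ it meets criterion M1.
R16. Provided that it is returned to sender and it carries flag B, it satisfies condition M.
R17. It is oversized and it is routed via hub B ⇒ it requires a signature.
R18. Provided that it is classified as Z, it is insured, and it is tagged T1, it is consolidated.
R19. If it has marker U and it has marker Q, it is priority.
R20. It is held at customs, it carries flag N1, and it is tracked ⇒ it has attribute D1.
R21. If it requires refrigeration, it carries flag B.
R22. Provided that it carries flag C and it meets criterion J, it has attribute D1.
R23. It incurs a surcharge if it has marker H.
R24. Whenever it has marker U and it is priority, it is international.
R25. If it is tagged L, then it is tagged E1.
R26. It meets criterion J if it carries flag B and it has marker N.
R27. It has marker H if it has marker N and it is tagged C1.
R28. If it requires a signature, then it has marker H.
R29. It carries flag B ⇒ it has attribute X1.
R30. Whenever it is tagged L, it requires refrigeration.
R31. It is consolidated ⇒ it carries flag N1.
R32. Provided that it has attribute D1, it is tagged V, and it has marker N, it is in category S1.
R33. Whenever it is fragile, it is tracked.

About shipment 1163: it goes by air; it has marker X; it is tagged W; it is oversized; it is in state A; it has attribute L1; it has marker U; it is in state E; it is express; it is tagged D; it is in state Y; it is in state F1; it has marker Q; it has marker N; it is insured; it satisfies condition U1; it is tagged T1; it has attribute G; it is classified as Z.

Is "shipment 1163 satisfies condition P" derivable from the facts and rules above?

No

Forward chaining from the given facts derives: is hazmat, is delivered, is fragile, goes by ground, carries flag T, meets criterion M1, is consolidated, is priority, is international, carries flag N1, is tracked, has marker P1, is tagged L, is tagged E1, requires refrigeration, is held at customs, has attribute S, has attribute D1, carries flag B, meets criterion J, has attribute X1, is tagged W1.
The only rule concluding "it satisfies condition P" is R9, which needs "it is in category S1"; that is never established.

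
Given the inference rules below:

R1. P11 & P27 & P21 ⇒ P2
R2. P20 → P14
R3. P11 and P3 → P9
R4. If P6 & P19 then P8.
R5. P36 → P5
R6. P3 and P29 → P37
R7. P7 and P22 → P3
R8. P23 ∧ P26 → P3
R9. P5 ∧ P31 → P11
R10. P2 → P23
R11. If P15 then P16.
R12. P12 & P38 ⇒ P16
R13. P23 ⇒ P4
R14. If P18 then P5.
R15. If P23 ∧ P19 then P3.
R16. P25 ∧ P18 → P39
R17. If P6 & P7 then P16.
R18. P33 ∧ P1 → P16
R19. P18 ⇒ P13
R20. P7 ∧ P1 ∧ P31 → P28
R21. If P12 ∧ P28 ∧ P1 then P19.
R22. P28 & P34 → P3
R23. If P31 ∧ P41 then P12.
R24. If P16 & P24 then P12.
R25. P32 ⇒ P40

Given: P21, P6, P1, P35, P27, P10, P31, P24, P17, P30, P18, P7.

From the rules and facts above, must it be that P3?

Yes

P5  (by R14: P18)
P16  (by R17: P6, P7)
P28  (by R20: P7, P1, P31)
P12  (by R24: P16, P24)
P11  (by R9: P5, P31)
P19  (by R21: P12, P28, P1)
P2  (by R1: P11, P27, P21)
P23  (by R10: P2)
P3  (by R15: P23, P19)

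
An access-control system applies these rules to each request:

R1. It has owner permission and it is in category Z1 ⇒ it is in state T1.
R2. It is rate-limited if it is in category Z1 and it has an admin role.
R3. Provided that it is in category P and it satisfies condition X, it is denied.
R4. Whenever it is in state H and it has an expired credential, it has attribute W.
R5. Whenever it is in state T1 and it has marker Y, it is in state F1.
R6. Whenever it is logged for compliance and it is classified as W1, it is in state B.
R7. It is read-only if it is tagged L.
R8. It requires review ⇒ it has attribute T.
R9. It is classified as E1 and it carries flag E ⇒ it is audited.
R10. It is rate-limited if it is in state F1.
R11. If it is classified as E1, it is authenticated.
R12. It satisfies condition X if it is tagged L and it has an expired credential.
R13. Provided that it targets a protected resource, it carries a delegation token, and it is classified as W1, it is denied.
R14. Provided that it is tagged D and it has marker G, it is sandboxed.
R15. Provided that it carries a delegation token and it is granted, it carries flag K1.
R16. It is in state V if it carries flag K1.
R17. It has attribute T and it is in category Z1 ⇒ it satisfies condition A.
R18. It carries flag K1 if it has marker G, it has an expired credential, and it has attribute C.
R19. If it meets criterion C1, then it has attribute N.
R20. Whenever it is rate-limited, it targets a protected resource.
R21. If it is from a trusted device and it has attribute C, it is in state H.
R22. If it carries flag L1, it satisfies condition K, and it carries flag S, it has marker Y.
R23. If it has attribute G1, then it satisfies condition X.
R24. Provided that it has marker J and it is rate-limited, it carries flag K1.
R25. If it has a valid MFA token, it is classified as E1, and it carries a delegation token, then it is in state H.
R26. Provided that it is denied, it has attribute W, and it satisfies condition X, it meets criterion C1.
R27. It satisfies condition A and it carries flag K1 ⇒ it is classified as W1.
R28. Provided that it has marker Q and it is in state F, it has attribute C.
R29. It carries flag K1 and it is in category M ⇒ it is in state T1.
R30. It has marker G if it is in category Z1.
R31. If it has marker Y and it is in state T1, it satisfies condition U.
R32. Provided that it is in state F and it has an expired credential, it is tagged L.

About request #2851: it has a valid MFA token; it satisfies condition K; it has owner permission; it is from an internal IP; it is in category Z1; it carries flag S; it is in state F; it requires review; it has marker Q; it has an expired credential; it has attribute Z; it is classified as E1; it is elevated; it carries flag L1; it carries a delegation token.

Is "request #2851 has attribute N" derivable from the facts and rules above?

By R1 (it has owner permission, it is in category Z1): it is in state T1.
By R8 (it requires review): it has attribute T.
By R17 (it has attribute T, it is in category Z1): it satisfies condition A.
By R22 (it carries flag L1, it satisfies condition K, it carries flag S): it has marker Y.
By R25 (it has a valid MFA token, it is classified as E1, it carries a delegation token): it is in state H.
By R28 (it has marker Q, it is in state F): it has attribute C.
By R30 (it is in category Z1): it has marker G.
By R32 (it is in state F, it has an expired credential): it is tagged L.
By R4 (it is in state H, it has an expired credential): it has attribute W.
By R5 (it is in state T1, it has marker Y): it is in state F1.
By R10 (it is in state F1): it is rate-limited.
By R12 (it is tagged L, it has an expired credential): it satisfies condition X.
By R18 (it has marker G, it has an expired credential, it has attribute C): it carries flag K1.
By R20 (it is rate-limited): it targets a protected resource.
By R27 (it satisfies condition A, it carries flag K1): it is classified as W1.
By R13 (it targets a protected resource, it carries a delegation token, it is classified as W1): it is denied.
By R26 (it is denied, it has attribute W, it satisfies condition X): it meets criterion C1.
By R19 (it meets criterion C1): it has attribute N.

Yes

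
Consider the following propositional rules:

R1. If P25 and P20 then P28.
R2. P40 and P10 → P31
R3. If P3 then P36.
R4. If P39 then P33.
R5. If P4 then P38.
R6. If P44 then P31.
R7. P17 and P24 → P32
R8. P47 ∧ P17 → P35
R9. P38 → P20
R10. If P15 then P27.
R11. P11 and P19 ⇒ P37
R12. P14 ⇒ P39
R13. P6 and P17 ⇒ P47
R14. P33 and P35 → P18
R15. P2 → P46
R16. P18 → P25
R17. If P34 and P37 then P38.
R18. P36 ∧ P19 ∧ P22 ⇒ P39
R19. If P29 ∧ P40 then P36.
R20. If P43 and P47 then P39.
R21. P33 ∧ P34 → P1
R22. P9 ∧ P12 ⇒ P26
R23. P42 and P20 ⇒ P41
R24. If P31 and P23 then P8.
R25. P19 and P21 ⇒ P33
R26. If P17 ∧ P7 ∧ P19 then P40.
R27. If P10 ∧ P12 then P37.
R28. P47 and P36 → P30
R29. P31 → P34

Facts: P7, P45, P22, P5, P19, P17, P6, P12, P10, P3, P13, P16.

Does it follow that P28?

P36  (by R3: P3)
P47  (by R13: P6, P17)
P39  (by R18: P36, P19, P22)
P40  (by R26: P17, P7, P19)
P37  (by R27: P10, P12)
P31  (by R2: P40, P10)
P33  (by R4: P39)
P35  (by R8: P47, P17)
P18  (by R14: P33, P35)
P25  (by R16: P18)
P34  (by R29: P31)
P38  (by R17: P34, P37)
P20  (by R9: P38)
P28  (by R1: P25, P20)

Yes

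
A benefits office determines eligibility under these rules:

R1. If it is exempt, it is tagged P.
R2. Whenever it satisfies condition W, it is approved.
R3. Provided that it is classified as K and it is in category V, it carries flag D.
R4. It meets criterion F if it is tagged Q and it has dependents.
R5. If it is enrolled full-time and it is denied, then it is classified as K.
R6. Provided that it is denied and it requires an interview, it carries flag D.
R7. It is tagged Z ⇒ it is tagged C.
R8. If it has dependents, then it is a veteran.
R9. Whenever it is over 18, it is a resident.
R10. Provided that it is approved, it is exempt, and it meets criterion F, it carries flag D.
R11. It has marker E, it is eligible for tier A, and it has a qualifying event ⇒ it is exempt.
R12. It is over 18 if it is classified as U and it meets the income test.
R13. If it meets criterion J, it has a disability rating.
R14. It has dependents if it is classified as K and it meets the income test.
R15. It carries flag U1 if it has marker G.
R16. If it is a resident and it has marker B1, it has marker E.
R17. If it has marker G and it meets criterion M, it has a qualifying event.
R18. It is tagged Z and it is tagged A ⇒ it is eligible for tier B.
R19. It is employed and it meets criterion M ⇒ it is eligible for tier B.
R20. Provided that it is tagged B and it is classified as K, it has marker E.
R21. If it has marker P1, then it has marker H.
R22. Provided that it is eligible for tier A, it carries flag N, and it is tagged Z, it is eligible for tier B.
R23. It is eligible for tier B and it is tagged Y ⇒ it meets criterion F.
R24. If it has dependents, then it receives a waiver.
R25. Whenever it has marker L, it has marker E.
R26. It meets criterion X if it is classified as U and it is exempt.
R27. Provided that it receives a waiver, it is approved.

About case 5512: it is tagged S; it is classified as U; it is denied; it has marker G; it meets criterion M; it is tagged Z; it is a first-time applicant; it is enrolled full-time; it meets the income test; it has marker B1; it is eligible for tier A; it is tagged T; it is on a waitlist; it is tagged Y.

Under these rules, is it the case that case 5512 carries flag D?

Forward chaining from the given facts derives: is classified as K, is tagged C, is over 18, has dependents, carries flag U1, has a qualifying event, receives a waiver, is approved, is a veteran, is a resident, has marker E, is exempt, meets criterion X, is tagged P.
Rules concluding "it carries flag D": R3 needs "it is in category V"; R6 needs "it requires an interview"; R10 needs "it meets criterion F" — none of these are established.

No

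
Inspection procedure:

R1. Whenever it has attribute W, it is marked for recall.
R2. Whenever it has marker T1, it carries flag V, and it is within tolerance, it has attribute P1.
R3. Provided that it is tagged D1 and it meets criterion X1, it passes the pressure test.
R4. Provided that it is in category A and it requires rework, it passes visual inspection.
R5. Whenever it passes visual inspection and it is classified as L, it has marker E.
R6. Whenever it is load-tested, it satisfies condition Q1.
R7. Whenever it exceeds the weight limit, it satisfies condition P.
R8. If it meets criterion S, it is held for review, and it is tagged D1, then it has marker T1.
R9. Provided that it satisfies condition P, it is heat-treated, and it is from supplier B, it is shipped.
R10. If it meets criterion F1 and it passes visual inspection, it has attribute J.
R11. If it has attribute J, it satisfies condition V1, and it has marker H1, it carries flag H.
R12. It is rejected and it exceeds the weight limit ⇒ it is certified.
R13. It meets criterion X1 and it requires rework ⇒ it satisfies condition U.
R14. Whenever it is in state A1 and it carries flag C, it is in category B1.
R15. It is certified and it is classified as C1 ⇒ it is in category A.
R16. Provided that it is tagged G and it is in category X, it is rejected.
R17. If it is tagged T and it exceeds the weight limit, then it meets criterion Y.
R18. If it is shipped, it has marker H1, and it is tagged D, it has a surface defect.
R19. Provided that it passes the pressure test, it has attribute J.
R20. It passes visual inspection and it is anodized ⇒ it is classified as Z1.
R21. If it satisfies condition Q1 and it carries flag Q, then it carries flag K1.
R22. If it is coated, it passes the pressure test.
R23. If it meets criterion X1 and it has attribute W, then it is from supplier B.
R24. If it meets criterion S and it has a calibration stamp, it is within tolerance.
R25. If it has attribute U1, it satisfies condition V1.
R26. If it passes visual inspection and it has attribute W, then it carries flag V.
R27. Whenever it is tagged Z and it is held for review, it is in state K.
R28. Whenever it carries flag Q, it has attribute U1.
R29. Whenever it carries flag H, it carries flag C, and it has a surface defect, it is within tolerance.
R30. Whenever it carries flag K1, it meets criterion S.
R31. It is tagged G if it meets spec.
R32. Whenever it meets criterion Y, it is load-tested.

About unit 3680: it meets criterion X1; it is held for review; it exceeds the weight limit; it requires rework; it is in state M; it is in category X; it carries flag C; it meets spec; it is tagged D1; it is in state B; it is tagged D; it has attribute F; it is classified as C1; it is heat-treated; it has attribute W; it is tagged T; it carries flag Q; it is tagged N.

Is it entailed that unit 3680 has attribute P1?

Forward chaining from the given facts derives: is marked for recall, passes the pressure test, satisfies condition P, satisfies condition U, meets criterion Y, has attribute J, is from supplier B, has attribute U1, is tagged G, is load-tested, satisfies condition Q1, is shipped, is rejected, carries flag K1, satisfies condition V1, meets criterion S, has marker T1, is certified, is in category A, passes visual inspection, carries flag V.
The only rule concluding "it has attribute P1" is R2, which needs "it is within tolerance"; that is never established.

No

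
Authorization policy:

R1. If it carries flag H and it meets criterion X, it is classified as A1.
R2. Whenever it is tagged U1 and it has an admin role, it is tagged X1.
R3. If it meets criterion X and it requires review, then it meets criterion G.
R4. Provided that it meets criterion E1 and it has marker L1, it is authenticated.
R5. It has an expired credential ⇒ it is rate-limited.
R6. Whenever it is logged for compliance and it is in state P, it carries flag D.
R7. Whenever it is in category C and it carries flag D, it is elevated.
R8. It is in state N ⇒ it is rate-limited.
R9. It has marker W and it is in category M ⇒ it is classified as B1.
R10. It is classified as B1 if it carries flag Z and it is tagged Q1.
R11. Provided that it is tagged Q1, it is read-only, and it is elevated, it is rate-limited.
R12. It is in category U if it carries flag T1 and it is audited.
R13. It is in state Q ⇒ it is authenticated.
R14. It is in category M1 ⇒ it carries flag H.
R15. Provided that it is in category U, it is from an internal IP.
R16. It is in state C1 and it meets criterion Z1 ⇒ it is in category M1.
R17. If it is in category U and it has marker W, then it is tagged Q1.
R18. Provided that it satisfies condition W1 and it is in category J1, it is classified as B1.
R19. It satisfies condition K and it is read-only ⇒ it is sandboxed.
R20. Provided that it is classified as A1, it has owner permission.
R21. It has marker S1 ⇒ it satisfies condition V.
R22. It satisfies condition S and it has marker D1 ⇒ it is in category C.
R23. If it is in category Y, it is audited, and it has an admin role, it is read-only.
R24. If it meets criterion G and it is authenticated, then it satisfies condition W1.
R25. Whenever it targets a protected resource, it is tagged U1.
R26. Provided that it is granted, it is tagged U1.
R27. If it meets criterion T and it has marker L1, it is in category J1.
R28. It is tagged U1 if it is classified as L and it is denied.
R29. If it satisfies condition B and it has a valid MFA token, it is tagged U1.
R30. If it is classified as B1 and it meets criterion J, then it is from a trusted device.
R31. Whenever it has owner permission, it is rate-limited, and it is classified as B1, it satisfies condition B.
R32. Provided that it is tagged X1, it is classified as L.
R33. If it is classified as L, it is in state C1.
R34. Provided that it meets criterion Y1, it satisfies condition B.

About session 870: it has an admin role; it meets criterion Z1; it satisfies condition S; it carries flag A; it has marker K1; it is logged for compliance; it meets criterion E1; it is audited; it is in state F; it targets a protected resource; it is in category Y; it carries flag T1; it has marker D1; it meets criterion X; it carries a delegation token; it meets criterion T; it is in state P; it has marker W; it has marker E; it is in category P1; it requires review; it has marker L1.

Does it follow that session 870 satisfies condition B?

Yes

By R3 (it meets criterion X, it requires review): it meets criterion G.
By R4 (it meets criterion E1, it has marker L1): it is authenticated.
By R6 (it is logged for compliance, it is in state P): it carries flag D.
By R12 (it carries flag T1, it is audited): it is in category U.
By R17 (it is in category U, it has marker W): it is tagged Q1.
By R22 (it satisfies condition S, it has marker D1): it is in category C.
By R23 (it is in category Y, it is audited, it has an admin role): it is read-only.
By R24 (it meets criterion G, it is authenticated): it satisfies condition W1.
By R25 (it targets a protected resource): it is tagged U1.
By R27 (it meets criterion T, it has marker L1): it is in category J1.
By R2 (it is tagged U1, it has an admin role): it is tagged X1.
By R7 (it is in category C, it carries flag D): it is elevated.
By R11 (it is tagged Q1, it is read-only, it is elevated): it is rate-limited.
By R18 (it satisfies condition W1, it is in category J1): it is classified as B1.
By R32 (it is tagged X1): it is classified as L.
By R33 (it is classified as L): it is in state C1.
By R16 (it is in state C1, it meets criterion Z1): it is in category M1.
By R14 (it is in category M1): it carries flag H.
By R1 (it carries flag H, it meets criterion X): it is classified as A1.
By R20 (it is classified as A1): it has owner permission.
By R31 (it has owner permission, it is rate-limited, it is classified as B1): it satisfies condition B.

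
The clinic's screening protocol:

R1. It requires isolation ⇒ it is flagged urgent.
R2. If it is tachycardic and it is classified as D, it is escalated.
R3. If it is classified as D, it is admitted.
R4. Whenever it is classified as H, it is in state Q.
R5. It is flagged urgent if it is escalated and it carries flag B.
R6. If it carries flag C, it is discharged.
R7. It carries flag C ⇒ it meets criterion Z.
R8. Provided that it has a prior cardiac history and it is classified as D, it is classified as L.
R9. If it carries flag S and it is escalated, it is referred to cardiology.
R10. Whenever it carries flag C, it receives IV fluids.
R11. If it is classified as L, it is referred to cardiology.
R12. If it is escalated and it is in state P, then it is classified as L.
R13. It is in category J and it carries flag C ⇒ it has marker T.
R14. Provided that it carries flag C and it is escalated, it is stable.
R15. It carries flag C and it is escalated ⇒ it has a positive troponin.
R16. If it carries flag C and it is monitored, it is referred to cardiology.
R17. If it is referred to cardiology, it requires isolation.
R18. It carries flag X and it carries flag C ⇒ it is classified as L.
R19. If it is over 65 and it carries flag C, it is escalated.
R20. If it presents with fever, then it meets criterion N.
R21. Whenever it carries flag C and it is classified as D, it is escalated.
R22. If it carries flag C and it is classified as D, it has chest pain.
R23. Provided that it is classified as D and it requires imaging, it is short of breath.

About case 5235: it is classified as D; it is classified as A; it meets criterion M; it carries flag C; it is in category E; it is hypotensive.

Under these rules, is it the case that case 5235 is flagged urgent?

No

Forward chaining from the given facts derives: is admitted, is discharged, meets criterion Z, receives IV fluids, is escalated, has chest pain, is stable, has a positive troponin.
Rules concluding "it is flagged urgent": R1 needs "it requires isolation"; R5 needs "it carries flag B" — none of these are established.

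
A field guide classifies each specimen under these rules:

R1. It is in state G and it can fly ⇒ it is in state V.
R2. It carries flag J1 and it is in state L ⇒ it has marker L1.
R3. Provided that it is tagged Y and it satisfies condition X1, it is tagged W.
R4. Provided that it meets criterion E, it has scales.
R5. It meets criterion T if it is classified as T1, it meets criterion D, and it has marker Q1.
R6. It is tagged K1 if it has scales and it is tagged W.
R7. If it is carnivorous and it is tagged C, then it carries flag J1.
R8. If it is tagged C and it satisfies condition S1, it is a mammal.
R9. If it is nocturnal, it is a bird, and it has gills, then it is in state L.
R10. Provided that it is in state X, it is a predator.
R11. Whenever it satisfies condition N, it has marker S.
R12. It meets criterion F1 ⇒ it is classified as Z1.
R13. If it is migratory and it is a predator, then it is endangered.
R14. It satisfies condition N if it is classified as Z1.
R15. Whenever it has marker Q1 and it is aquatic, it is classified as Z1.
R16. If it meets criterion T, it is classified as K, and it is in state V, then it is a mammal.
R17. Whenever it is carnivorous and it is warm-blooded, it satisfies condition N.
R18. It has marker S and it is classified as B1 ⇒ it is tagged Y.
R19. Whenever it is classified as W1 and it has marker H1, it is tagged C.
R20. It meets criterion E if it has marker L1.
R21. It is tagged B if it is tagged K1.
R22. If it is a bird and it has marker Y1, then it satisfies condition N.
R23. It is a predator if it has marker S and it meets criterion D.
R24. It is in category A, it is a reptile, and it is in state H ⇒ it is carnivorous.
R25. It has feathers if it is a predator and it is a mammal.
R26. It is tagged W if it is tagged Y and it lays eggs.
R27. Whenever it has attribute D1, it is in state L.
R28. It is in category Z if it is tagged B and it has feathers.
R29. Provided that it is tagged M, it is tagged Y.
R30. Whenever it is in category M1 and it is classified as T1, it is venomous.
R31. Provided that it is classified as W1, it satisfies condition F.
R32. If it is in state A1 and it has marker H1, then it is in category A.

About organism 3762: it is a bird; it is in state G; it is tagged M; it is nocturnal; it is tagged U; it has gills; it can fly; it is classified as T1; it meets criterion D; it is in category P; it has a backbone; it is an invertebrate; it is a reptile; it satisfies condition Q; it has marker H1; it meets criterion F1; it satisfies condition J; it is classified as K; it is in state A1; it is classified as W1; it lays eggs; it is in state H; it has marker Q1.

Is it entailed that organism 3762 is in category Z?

Yes

By R1 (it is in state G, it can fly): it is in state V.
By R5 (it is classified as T1, it meets criterion D, it has marker Q1): it meets criterion T.
By R9 (it is nocturnal, it is a bird, it has gills): it is in state L.
By R12 (it meets criterion F1): it is classified as Z1.
By R14 (it is classified as Z1): it satisfies condition N.
By R16 (it meets criterion T, it is classified as K, it is in state V): it is a mammal.
By R19 (it is classified as W1, it has marker H1): it is tagged C.
By R29 (it is tagged M): it is tagged Y.
By R32 (it is in state A1, it has marker H1): it is in category A.
By R11 (it satisfies condition N): it has marker S.
By R23 (it has marker S, it meets criterion D): it is a predator.
By R24 (it is in category A, it is a reptile, it is in state H): it is carnivorous.
By R25 (it is a predator, it is a mammal): it has feathers.
By R26 (it is tagged Y, it lays eggs): it is tagged W.
By R7 (it is carnivorous, it is tagged C): it carries flag J1.
By R2 (it carries flag J1, it is in state L): it has marker L1.
By R20 (it has marker L1): it meets criterion E.
By R4 (it meets criterion E): it has scales.
By R6 (it has scales, it is tagged W): it is tagged K1.
By R21 (it is tagged K1): it is tagged B.
By R28 (it is tagged B, it has feathers): it is in category Z.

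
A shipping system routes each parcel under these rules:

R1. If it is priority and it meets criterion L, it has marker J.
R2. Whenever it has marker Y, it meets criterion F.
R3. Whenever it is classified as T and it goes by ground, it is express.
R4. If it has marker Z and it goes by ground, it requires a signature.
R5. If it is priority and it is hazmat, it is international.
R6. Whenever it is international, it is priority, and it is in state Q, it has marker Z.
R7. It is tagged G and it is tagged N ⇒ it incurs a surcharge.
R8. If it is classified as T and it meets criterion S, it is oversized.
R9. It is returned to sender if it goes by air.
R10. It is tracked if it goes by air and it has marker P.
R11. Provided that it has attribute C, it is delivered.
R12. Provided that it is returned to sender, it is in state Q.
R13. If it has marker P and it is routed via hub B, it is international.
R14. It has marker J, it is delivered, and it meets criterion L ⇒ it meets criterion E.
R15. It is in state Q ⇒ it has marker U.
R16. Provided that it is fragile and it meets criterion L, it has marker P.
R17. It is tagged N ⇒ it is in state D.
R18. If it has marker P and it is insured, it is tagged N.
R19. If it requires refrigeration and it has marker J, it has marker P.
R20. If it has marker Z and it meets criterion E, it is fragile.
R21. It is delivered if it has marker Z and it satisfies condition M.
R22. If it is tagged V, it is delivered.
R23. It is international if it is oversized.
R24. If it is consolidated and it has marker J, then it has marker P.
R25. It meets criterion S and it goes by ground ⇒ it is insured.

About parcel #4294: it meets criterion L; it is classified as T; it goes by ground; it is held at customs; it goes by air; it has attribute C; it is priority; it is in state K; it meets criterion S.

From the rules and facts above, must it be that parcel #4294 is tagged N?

Yes

By R1 (it is priority, it meets criterion L): it has marker J.
By R8 (it is classified as T, it meets criterion S): it is oversized.
By R9 (it goes by air): it is returned to sender.
By R11 (it has attribute C): it is delivered.
By R12 (it is returned to sender): it is in state Q.
By R14 (it has marker J, it is delivered, it meets criterion L): it meets criterion E.
By R23 (it is oversized): it is international.
By R25 (it meets criterion S, it goes by ground): it is insured.
By R6 (it is international, it is priority, it is in state Q): it has marker Z.
By R20 (it has marker Z, it meets criterion E): it is fragile.
By R16 (it is fragile, it meets criterion L): it has marker P.
By R18 (it has marker P, it is insured): it is tagged N.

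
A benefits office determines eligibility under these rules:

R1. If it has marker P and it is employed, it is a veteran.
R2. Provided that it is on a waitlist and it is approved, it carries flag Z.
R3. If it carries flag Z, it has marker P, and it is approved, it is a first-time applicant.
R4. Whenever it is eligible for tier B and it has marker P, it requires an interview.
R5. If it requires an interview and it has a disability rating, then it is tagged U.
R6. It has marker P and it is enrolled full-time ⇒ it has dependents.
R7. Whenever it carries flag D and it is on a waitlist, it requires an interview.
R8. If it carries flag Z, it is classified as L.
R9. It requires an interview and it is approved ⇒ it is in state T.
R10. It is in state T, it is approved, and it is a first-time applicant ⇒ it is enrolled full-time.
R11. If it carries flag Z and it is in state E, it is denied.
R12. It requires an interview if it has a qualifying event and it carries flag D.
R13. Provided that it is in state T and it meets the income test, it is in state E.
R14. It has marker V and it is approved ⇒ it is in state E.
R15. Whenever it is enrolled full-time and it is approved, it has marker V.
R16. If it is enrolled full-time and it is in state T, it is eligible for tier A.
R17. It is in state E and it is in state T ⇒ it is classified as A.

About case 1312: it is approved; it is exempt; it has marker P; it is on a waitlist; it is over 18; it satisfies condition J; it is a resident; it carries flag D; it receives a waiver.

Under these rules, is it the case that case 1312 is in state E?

By R2 (it is on a waitlist, it is approved): it carries flag Z.
By R3 (it carries flag Z, it has marker P, it is approved): it is a first-time applicant.
By R7 (it carries flag D, it is on a waitlist): it requires an interview.
By R9 (it requires an interview, it is approved): it is in state T.
By R10 (it is in state T, it is approved, it is a first-time applicant): it is enrolled full-time.
By R15 (it is enrolled full-time, it is approved): it has marker V.
By R14 (it has marker V, it is approved): it is in state E.

Yes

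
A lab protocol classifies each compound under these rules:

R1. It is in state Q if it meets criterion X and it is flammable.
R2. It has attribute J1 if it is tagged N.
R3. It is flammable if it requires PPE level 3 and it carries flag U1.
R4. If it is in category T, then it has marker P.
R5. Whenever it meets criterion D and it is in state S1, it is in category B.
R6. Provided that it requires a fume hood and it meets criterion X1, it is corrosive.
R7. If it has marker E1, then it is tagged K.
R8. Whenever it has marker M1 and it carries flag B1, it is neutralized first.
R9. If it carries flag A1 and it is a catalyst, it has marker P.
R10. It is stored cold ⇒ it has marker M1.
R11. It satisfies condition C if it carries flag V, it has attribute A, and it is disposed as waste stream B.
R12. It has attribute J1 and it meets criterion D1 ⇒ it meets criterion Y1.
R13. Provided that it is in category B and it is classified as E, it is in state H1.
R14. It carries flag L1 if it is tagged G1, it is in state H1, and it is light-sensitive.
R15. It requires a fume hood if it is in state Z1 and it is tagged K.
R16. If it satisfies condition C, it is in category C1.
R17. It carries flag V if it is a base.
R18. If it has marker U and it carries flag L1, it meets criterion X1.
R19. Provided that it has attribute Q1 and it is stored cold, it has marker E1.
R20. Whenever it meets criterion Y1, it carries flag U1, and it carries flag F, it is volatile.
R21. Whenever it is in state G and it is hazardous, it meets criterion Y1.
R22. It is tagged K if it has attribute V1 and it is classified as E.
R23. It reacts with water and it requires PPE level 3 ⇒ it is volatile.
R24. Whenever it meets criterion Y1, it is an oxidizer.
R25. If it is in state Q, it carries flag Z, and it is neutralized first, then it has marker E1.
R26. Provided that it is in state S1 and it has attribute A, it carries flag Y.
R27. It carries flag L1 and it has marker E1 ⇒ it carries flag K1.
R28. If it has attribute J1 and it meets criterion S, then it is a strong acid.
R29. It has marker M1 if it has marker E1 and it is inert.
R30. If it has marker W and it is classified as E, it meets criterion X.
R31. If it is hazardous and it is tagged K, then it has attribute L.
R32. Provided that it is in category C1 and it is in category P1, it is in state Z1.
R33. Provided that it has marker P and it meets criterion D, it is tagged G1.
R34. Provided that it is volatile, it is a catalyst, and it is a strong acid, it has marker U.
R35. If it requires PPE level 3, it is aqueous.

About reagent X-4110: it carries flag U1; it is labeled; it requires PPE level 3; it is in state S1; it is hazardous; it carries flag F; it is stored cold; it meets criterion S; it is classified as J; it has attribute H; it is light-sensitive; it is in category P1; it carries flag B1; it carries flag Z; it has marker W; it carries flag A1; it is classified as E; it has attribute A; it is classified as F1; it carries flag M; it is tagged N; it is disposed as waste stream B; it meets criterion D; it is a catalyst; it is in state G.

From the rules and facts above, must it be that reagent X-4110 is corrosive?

Forward chaining from the given facts derives: has attribute J1, is flammable, is in category B, has marker P, has marker M1, is in state H1, meets criterion Y1, is an oxidizer, carries flag Y, is a strong acid, meets criterion X, is tagged G1, is aqueous, is in state Q, is neutralized first, carries flag L1, is volatile, has marker E1, carries flag K1, has marker U, is tagged K, meets criterion X1, has attribute L.
The only rule concluding "it is corrosive" is R6, which needs "it requires a fume hood"; that is never established.

No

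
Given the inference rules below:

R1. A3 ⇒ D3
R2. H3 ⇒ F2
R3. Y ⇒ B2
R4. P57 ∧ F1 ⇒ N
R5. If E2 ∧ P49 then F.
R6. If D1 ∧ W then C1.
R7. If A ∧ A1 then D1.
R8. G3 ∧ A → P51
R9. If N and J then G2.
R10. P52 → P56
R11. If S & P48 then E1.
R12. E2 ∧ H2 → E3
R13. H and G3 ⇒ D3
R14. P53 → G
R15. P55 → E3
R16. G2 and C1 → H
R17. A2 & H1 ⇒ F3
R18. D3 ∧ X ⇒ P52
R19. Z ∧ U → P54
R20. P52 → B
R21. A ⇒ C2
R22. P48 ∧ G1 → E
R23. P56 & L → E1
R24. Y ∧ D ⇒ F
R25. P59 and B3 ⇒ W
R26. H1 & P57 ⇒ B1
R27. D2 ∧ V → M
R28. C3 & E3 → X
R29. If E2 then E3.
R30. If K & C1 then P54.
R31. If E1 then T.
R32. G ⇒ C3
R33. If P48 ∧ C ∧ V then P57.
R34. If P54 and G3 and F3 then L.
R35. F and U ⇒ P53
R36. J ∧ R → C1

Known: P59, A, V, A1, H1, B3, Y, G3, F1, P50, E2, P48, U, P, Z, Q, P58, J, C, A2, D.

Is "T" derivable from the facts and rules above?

D1  (by R7: A, A1)
F3  (by R17: A2, H1)
P54  (by R19: Z, U)
F  (by R24: Y, D)
W  (by R25: P59, B3)
E3  (by R29: E2)
P57  (by R33: P48, C, V)
L  (by R34: P54, G3, F3)
P53  (by R35: F, U)
N  (by R4: P57, F1)
C1  (by R6: D1, W)
G2  (by R9: N, J)
G  (by R14: P53)
H  (by R16: G2, C1)
C3  (by R32: G)
D3  (by R13: H, G3)
X  (by R28: C3, E3)
P52  (by R18: D3, X)
P56  (by R10: P52)
E1  (by R23: P56, L)
T  (by R31: E1)

Yes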